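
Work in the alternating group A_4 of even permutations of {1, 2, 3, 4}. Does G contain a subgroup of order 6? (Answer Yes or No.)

No

6 | 12, so Lagrange does not rule it out; but checking all subgroups of G, none has order 6.
(A_4 is the standard example that the converse of Lagrange fails.)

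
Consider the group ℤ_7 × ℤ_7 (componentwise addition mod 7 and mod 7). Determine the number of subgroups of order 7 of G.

8

|G| = 49 and 7 | 49, so subgroups of order 7 are possible by Lagrange.
The subgroups of order 7 are: {(0,0), (0,1), (0,2), (0,3), (0,4), (0,5), (0,6)}; {(0,0), (1,0), (2,0), (3,0), (4,0), (5,0), (6,0)}; {(0,0), (1,1), (2,2), (3,3), (4,4), (5,5), (6,6)}; {(0,0), (1,2), (2,4), (3,6), (4,1), (5,3), (6,5)}; … (8 in all).
So G has 8 subgroups of order 7.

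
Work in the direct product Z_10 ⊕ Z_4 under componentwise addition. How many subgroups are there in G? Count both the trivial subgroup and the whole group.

|G| = 40, so by Lagrange every subgroup order divides 40. Divisors: 1, 2, 4, 5, 8, 10, 20, 40.
Subgroups by order — order 1: 1; order 2: 3; order 4: 3; order 5: 1; order 8: 1; order 10: 3; order 20: 3; order 40: 1.
Total: 1 + 3 + 3 + 1 + 1 + 3 + 3 + 1 = 16.

16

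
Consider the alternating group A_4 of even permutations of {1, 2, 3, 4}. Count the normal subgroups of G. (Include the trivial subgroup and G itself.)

3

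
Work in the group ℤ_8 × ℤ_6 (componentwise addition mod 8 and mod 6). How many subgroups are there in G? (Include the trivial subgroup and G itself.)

|G| = 48, so by Lagrange every subgroup order divides 48. Divisors: 1, 2, 3, 4, 6, 8, 12, 16, 24, 48.
Subgroups by order — order 1: 1; order 2: 3; order 3: 1; order 4: 3; order 6: 3; order 8: 3; order 12: 3; order 16: 1; order 24: 3; order 48: 1.
Total: 1 + 3 + 1 + 3 + 3 + 3 + 3 + 1 + 3 + 1 = 22.

22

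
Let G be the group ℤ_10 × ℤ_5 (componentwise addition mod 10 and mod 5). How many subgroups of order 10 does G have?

|G| = 50 and 10 | 50, so subgroups of order 10 are possible by Lagrange.
The subgroups of order 10 are: {(0,0), (0,1), (0,2), (0,3), (0,4), (5,0), (5,1), (5,2), (5,3), (5,4)}; {(0,0), (1,0), (2,0), (3,0), (4,0), (5,0), (6,0), (7,0), (8,0), (9,0)}; {(0,0), (1,1), (2,2), (3,3), (4,4), (5,0), (6,1), (7,2), (8,3), (9,4)}; {(0,0), (1,2), (2,4), (3,1), (4,3), (5,0), (6,2), (7,4), (8,1), (9,3)}; … (6 in all).
So G has 6 subgroups of order 10.

6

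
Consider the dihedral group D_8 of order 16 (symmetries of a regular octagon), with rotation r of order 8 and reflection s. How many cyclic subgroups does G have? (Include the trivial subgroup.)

12

Each element a generates a cyclic subgroup ⟨a⟩; distinct elements may generate the same one (a cyclic group of order d has φ(d) generators).
Cyclic subgroups by order — order 1: 1; order 2: 9; order 4: 1; order 8: 1.
Total: 12.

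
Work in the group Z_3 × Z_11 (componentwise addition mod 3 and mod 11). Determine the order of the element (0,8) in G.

11

The order of (0,8) in Z_3 × Z_11 is lcm(ord(0) in Z_3, ord(8) in Z_11).
ord(0) = 1 and ord(8) = 11, so |⟨(0,8)⟩| = lcm(1, 11) = 11.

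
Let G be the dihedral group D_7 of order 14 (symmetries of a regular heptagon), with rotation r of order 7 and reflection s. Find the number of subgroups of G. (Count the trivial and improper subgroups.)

10

|G| = 14, so by Lagrange every subgroup order divides 14. Divisors: 1, 2, 7, 14.
Subgroups by order — order 1: 1; order 2: 7; order 7: 1; order 14: 1.
Total: 1 + 7 + 1 + 1 = 10.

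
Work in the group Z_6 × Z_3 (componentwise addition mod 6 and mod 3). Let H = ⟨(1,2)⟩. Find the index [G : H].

3

|⟨(1,2)⟩| = 6 and |G| = 18.
By Lagrange, [G : H] = |G|/|H| = 18/6 = 3.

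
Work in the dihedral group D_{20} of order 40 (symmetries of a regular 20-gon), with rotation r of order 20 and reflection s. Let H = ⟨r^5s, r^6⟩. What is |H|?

|⟨r^5s⟩| = 2 and |⟨r^6⟩| = 10, so |H| is a multiple of lcm(2, 10) = 10 and divides |G| = 40.
Closing under the operation: H = {e, r^2, r^4, r^6, r^8, r^10, r^12, r^14, r^16, r^18, rs, r^3s, r^5s, r^7s, r^9s, r^11s, r^13s, r^15s, r^17s, r^19s}, so |H| = 20.

20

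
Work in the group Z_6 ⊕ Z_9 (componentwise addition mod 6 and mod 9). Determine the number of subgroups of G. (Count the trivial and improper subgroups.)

|G| = 54, so by Lagrange every subgroup order divides 54. Divisors: 1, 2, 3, 6, 9, 18, 27, 54.
Subgroups by order — order 1: 1; order 2: 1; order 3: 4; order 6: 4; order 9: 4; order 18: 4; order 27: 1; order 54: 1.
Total: 1 + 1 + 4 + 4 + 4 + 4 + 1 + 1 = 20.

20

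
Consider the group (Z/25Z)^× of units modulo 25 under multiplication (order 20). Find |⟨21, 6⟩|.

5

|⟨21⟩| = 5 and |⟨6⟩| = 5, so |H| is a multiple of lcm(5, 5) = 5 and divides |G| = 20.
Closing under the operation: H = {1, 6, 11, 16, 21}, so |H| = 5.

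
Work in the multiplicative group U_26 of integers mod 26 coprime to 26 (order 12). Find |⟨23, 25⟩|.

|⟨23⟩| = 6 and |⟨25⟩| = 2, so |H| is a multiple of lcm(6, 2) = 6 and divides |G| = 12.
Closing under the operation: H = {1, 3, 9, 17, 23, 25}, so |H| = 6.

6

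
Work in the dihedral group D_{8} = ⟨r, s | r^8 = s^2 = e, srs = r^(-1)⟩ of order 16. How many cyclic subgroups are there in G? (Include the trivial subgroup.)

Each element a generates a cyclic subgroup ⟨a⟩; distinct elements may generate the same one (a cyclic group of order d has φ(d) generators).
Cyclic subgroups by order — order 1: 1; order 2: 9; order 4: 1; order 8: 1.
Total: 12.

12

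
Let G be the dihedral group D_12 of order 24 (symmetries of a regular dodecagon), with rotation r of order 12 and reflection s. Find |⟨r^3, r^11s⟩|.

|⟨r^3⟩| = 4 and |⟨r^11s⟩| = 2, so |H| is a multiple of lcm(4, 2) = 4 and divides |G| = 24.
Closing under the operation: H = {e, r^3, r^6, r^9, r^2s, r^5s, r^8s, r^11s}, so |H| = 8.

8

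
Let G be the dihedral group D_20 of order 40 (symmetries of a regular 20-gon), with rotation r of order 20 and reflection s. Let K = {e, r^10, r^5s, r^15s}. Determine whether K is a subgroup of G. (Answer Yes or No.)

Yes

|K| = 4 divides |G| = 40, consistent with Lagrange.
K contains the identity, every element's inverse is in K, and K is closed under ·: it is a subgroup.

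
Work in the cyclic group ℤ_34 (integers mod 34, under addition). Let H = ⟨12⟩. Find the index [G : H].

2

|⟨12⟩| = 17 and |G| = 34.
By Lagrange, [G : H] = |G|/|H| = 34/17 = 2.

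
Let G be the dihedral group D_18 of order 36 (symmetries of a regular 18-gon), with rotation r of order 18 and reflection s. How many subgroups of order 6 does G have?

|G| = 36 and 6 | 36, so subgroups of order 6 are possible by Lagrange.
The subgroups of order 6 are: {e, r^6, r^12, r^4s, r^10s, r^16s}; {e, r^6, r^12, r^5s, r^11s, r^17s}; {e, r^6, r^12, s, r^6s, r^12s}; {e, r^6, r^12, rs, r^7s, r^13s}; … (7 in all).
So G has 7 subgroups of order 6.

7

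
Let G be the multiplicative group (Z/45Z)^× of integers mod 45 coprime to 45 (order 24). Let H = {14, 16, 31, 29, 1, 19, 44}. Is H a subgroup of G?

No

|H| = 7 does not divide |G| = 24, so by Lagrange H is not a subgroup.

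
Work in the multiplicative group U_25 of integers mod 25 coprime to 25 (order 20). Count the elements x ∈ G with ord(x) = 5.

The elements of order 5 are: 6, 11, 16, 21.
That's 4.

4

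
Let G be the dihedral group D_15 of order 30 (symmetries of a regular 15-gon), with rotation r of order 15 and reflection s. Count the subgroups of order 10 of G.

|G| = 30 and 10 | 30, so subgroups of order 10 are possible by Lagrange.
The subgroups of order 10 are: {e, r^3, r^6, r^9, r^12, rs, r^4s, r^7s, r^10s, r^13s}; {e, r^3, r^6, r^9, r^12, r^2s, r^5s, r^8s, r^11s, r^14s}; {e, r^3, r^6, r^9, r^12, s, r^3s, r^6s, r^9s, r^12s}.
So G has 3 subgroups of order 10.

3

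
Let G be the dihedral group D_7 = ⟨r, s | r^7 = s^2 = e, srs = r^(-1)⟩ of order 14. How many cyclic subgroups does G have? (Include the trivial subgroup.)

9

Each element a generates a cyclic subgroup ⟨a⟩; distinct elements may generate the same one (a cyclic group of order d has φ(d) generators).
Cyclic subgroups by order — order 1: 1; order 2: 7; order 7: 1.
Total: 9.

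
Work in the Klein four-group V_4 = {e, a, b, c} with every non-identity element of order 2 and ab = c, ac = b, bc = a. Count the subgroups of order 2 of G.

|G| = 4 and 2 | 4, so subgroups of order 2 are possible by Lagrange.
The subgroups of order 2 are: {e, a}; {e, b}; {e, c}.
So G has 3 subgroups of order 2.

3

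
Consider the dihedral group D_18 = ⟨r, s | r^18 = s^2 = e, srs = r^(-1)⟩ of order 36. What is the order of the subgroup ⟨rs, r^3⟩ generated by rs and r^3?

12

|⟨rs⟩| = 2 and |⟨r^3⟩| = 6, so |H| is a multiple of lcm(2, 6) = 6 and divides |G| = 36.
Closing under the operation: H = {e, r^3, r^6, r^9, r^12, r^15, rs, r^4s, r^7s, r^10s, r^13s, r^16s}, so |H| = 12.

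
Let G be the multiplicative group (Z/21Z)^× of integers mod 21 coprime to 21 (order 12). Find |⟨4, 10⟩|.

6

|⟨4⟩| = 3 and |⟨10⟩| = 6, so |H| is a multiple of lcm(3, 6) = 6 and divides |G| = 12.
Closing under the operation: H = {1, 4, 10, 13, 16, 19}, so |H| = 6.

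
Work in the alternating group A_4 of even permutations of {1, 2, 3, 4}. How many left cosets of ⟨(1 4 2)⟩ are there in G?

4

|⟨(1 4 2)⟩| = 3 and |G| = 12.
By Lagrange, [G : H] = |G|/|H| = 12/3 = 4.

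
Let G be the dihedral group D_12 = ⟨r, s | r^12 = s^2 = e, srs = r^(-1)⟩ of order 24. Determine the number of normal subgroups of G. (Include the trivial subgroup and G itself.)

9

G has 34 subgroups. Checking conjugation-invariance by order — order 1: 1/1 normal; order 2: 1/13 normal; order 3: 1/1 normal; order 4: 1/7 normal; order 6: 1/5 normal; order 8: 0/3 normal; order 12: 3/3 normal; order 24: 1/1 normal.
Total normal subgroups: 9.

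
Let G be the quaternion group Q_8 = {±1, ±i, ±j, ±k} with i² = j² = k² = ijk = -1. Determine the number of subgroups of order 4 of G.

3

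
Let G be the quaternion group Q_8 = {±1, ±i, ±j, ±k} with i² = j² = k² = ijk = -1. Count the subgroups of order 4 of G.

|G| = 8 and 4 | 8, so subgroups of order 4 are possible by Lagrange.
The subgroups of order 4 are: {1, -1, i, -i}; {1, -1, j, -j}; {1, -1, k, -k}.
So G has 3 subgroups of order 4.

3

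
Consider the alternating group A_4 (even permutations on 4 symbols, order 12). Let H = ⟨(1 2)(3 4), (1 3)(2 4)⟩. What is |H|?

4

|⟨(1 2)(3 4)⟩| = 2 and |⟨(1 3)(2 4)⟩| = 2, so |H| is a multiple of lcm(2, 2) = 2 and divides |G| = 12.
Closing under the operation: H = {e, (1 2)(3 4), (1 3)(2 4), (1 4)(2 3)}, so |H| = 4.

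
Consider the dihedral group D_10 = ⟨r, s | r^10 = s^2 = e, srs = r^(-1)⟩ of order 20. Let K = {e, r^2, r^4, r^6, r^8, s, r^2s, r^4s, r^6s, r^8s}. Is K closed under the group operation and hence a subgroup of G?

Yes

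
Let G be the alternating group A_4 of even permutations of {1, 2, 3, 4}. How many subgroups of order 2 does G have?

3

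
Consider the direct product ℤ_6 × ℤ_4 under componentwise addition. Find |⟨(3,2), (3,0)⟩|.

4

|⟨(3,2)⟩| = 2 and |⟨(3,0)⟩| = 2, so |H| is a multiple of lcm(2, 2) = 2 and divides |G| = 24.
Closing under the operation: H = {(0,0), (0,2), (3,0), (3,2)}, so |H| = 4.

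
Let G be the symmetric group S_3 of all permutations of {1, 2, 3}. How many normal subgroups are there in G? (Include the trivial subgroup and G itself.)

3

G has 6 subgroups. Checking conjugation-invariance by order — order 1: 1/1 normal; order 2: 0/3 normal; order 3: 1/1 normal; order 6: 1/1 normal.
Total normal subgroups: 3.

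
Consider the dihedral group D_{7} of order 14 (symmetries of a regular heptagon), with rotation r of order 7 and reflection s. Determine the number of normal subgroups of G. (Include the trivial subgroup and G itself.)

3

G has 10 subgroups. Checking conjugation-invariance by order — order 1: 1/1 normal; order 2: 0/7 normal; order 7: 1/1 normal; order 14: 1/1 normal.
Total normal subgroups: 3.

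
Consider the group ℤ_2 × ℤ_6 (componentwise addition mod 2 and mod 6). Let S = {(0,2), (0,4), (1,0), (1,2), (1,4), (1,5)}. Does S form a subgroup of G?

No

The identity (0,0) ∉ S, so S is not a subgroup.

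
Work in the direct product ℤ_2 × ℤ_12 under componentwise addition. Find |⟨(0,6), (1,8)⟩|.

12

|⟨(0,6)⟩| = 2 and |⟨(1,8)⟩| = 6, so |H| is a multiple of lcm(2, 6) = 6 and divides |G| = 24.
Closing under the operation: H = {(0,0), (0,2), (0,4), (0,6), (0,8), (0,10), (1,0), (1,2), (1,4), (1,6), (1,8), (1,10)}, so |H| = 12.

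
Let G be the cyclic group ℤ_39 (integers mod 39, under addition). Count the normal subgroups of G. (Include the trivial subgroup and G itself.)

G is abelian, so every subgroup is normal.
G has 4 subgroups in total, hence 4 normal subgroups.

4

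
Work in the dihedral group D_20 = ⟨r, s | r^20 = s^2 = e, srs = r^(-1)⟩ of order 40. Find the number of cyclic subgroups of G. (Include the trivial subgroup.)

Each element a generates a cyclic subgroup ⟨a⟩; distinct elements may generate the same one (a cyclic group of order d has φ(d) generators).
Cyclic subgroups by order — order 1: 1; order 2: 21; order 4: 1; order 5: 1; order 10: 1; order 20: 1.
Total: 26.

26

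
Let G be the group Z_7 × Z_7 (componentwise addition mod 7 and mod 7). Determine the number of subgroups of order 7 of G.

|G| = 49 and 7 | 49, so subgroups of order 7 are possible by Lagrange.
The subgroups of order 7 are: {(0,0), (0,1), (0,2), (0,3), (0,4), (0,5), (0,6)}; {(0,0), (1,0), (2,0), (3,0), (4,0), (5,0), (6,0)}; {(0,0), (1,1), (2,2), (3,3), (4,4), (5,5), (6,6)}; {(0,0), (1,2), (2,4), (3,6), (4,1), (5,3), (6,5)}; … (8 in all).
So G has 8 subgroups of order 7.

8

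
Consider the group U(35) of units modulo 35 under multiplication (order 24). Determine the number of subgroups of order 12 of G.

|G| = 24 and 12 | 24, so subgroups of order 12 are possible by Lagrange.
The subgroups of order 12 are: {1, 3, 4, 9, 11, 12, 13, 16, 17, 27, 29, 33}; {1, 2, 4, 8, 9, 11, 16, 18, 22, 23, 29, 32}; {1, 4, 6, 9, 11, 16, 19, 24, 26, 29, 31, 34}.
So G has 3 subgroups of order 12.

3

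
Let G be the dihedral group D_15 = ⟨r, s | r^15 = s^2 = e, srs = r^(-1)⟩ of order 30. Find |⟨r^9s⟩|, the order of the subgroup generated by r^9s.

2

Computing powers of r^9s: the smallest k with (r^9s)^k = e is k = 2.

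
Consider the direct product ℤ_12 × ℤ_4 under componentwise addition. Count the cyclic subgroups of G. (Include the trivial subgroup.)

20

Group the elements of G by the cyclic subgroup they generate; each cyclic subgroup of order d accounts for φ(d) elements.
Cyclic subgroups by order — order 1: 1; order 2: 3; order 3: 1; order 4: 6; order 6: 3; order 12: 6.
Total: 20.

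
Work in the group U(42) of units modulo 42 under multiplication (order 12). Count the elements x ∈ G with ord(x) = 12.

No element of G has order 12 (even though 12 | 12).

0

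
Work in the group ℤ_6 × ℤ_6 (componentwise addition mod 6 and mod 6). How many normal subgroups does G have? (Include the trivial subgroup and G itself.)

G is abelian, so every subgroup is normal.
G has 30 subgroups in total, hence 30 normal subgroups.

30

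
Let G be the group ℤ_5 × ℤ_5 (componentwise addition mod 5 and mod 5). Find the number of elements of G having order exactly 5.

24

An element (a,b) has order lcm(ord(a), ord(b)); count pairs with lcm equal to 5.
Enumerating gives 24 such elements.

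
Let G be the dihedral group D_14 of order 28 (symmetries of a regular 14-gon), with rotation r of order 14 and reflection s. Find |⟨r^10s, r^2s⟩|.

14

|⟨r^10s⟩| = 2 and |⟨r^2s⟩| = 2, so |H| is a multiple of lcm(2, 2) = 2 and divides |G| = 28.
Closing under the operation: H = {e, r^2, r^4, r^6, r^8, r^10, r^12, s, r^2s, r^4s, r^6s, r^8s, r^10s, r^12s}, so |H| = 14.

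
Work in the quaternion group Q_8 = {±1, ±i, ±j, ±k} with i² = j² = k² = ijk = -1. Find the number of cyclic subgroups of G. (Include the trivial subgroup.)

5

Each element a generates a cyclic subgroup ⟨a⟩; distinct elements may generate the same one (a cyclic group of order d has φ(d) generators).
Cyclic subgroups by order — order 1: 1; order 2: 1; order 4: 3.
Total: 5.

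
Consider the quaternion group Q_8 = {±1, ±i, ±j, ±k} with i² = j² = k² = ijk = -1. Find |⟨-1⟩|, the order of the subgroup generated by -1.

2

Computing powers of -1: the smallest k with (-1)^k = e is k = 2.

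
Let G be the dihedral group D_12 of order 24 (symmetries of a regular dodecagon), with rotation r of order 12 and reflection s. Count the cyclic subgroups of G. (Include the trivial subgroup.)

18

Each element a generates a cyclic subgroup ⟨a⟩; distinct elements may generate the same one (a cyclic group of order d has φ(d) generators).
Cyclic subgroups by order — order 1: 1; order 2: 13; order 3: 1; order 4: 1; order 6: 1; order 12: 1.
Total: 18.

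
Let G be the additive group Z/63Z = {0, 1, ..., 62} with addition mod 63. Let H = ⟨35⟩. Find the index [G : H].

|⟨35⟩| = 9 and |G| = 63.
By Lagrange, [G : H] = |G|/|H| = 63/9 = 7.

7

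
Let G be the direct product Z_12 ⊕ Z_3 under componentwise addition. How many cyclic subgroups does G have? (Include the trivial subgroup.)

15

Group the elements of G by the cyclic subgroup they generate; each cyclic subgroup of order d accounts for φ(d) elements.
Cyclic subgroups by order — order 1: 1; order 2: 1; order 3: 4; order 4: 1; order 6: 4; order 12: 4.
Total: 15.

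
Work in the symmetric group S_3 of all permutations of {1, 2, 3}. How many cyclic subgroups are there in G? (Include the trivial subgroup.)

5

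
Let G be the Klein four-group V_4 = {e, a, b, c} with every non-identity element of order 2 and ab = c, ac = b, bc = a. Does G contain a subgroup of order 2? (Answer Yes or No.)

Yes

2 | 4. A subgroup of order 2 is {e, a}.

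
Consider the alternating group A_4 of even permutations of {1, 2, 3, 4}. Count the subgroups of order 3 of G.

4

|G| = 12 and 3 | 12, so subgroups of order 3 are possible by Lagrange.
The subgroups of order 3 are: {e, (1 2 3), (1 3 2)}; {e, (1 2 4), (1 4 2)}; {e, (1 3 4), (1 4 3)}; {e, (2 3 4), (2 4 3)}.
So G has 4 subgroups of order 3.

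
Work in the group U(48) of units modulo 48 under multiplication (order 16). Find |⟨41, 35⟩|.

|⟨41⟩| = 2 and |⟨35⟩| = 4, so |H| is a multiple of lcm(2, 4) = 4 and divides |G| = 16.
Closing under the operation: H = {1, 11, 17, 19, 25, 35, 41, 43}, so |H| = 8.

8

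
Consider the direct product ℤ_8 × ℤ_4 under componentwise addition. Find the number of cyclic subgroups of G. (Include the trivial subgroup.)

A cyclic subgroup of order d is generated by each of its φ(d) elements of order d, so the cyclic subgroups of order d number (#elements of order d)/φ(d).
Cyclic subgroups by order — order 1: 1; order 2: 3; order 4: 6; order 8: 4.
Total: 14.

14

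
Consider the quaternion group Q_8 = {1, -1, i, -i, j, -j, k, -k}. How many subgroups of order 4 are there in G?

|G| = 8 and 4 | 8, so subgroups of order 4 are possible by Lagrange.
The subgroups of order 4 are: {1, -1, i, -i}; {1, -1, j, -j}; {1, -1, k, -k}.
So G has 3 subgroups of order 4.

3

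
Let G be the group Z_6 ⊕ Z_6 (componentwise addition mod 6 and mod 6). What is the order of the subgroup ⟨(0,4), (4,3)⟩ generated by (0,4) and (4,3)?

18

|⟨(0,4)⟩| = 3 and |⟨(4,3)⟩| = 6, so |H| is a multiple of lcm(3, 6) = 6 and divides |G| = 36.
Closing under the operation: H = {(0,0), (0,1), (0,2), (0,3), (0,4), (0,5), (2,0), (2,1), (2,2), (2,3), (2,4), (2,5), (4,0), (4,1), (4,2), (4,3), (4,4), (4,5)}, so |H| = 18.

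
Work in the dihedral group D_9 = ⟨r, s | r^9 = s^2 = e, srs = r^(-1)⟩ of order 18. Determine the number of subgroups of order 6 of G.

|G| = 18 and 6 | 18, so subgroups of order 6 are possible by Lagrange.
The subgroups of order 6 are: {e, r^3, r^6, r^2s, r^5s, r^8s}; {e, r^3, r^6, s, r^3s, r^6s}; {e, r^3, r^6, rs, r^4s, r^7s}.
So G has 3 subgroups of order 6.

3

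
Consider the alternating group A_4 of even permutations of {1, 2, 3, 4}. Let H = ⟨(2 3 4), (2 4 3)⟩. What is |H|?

3

|⟨(2 3 4)⟩| = 3 and |⟨(2 4 3)⟩| = 3, so |H| is a multiple of lcm(3, 3) = 3 and divides |G| = 12.
Closing under the operation: H = {e, (2 3 4), (2 4 3)}, so |H| = 3.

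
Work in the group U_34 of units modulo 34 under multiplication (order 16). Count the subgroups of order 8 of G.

|G| = 16 and 8 | 16, so subgroups of order 8 are possible by Lagrange.
The subgroups of order 8 are: {1, 9, 13, 15, 19, 21, 25, 33}.
So G has 1 subgroup of order 8.

1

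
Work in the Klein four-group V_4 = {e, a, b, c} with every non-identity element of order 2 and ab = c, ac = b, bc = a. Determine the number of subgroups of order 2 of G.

3

|G| = 4 and 2 | 4, so subgroups of order 2 are possible by Lagrange.
The subgroups of order 2 are: {e, a}; {e, b}; {e, c}.
So G has 3 subgroups of order 2.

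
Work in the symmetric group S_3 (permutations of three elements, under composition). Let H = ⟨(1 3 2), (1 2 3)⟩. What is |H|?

3

|⟨(1 3 2)⟩| = 3 and |⟨(1 2 3)⟩| = 3, so |H| is a multiple of lcm(3, 3) = 3 and divides |G| = 6.
Closing under the operation: H = {e, (1 2 3), (1 3 2)}, so |H| = 3.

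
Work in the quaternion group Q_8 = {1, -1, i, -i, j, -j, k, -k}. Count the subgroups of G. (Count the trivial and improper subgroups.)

6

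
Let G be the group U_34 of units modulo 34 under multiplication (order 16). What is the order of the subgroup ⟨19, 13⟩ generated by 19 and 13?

8

|⟨19⟩| = 8 and |⟨13⟩| = 4, so |H| is a multiple of lcm(8, 4) = 8 and divides |G| = 16.
Closing under the operation: H = {1, 9, 13, 15, 19, 21, 25, 33}, so |H| = 8.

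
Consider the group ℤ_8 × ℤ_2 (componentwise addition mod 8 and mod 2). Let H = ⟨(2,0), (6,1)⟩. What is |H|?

|⟨(2,0)⟩| = 4 and |⟨(6,1)⟩| = 4, so |H| is a multiple of lcm(4, 4) = 4 and divides |G| = 16.
Closing under the operation: H = {(0,0), (0,1), (2,0), (2,1), (4,0), (4,1), (6,0), (6,1)}, so |H| = 8.

8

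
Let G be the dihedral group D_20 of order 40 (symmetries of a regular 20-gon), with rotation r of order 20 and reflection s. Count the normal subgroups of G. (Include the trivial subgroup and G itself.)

9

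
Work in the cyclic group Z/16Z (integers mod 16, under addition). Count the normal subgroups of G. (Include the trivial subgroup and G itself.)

5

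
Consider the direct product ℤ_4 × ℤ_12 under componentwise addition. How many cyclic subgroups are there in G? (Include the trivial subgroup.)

20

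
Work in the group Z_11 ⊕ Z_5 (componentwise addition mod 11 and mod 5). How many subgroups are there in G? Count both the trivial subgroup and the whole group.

4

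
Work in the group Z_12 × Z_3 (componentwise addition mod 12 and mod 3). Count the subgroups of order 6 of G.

4

|G| = 36 and 6 | 36, so subgroups of order 6 are possible by Lagrange.
The subgroups of order 6 are: {(0,0), (0,1), (0,2), (6,0), (6,1), (6,2)}; {(0,0), (2,0), (4,0), (6,0), (8,0), (10,0)}; {(0,0), (2,2), (4,1), (6,0), (8,2), (10,1)}; {(0,0), (2,1), (4,2), (6,0), (8,1), (10,2)}.
So G has 4 subgroups of order 6.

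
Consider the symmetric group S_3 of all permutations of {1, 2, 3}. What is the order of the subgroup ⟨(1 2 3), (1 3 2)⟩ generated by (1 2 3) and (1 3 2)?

3

|⟨(1 2 3)⟩| = 3 and |⟨(1 3 2)⟩| = 3, so |H| is a multiple of lcm(3, 3) = 3 and divides |G| = 6.
Closing under the operation: H = {e, (1 2 3), (1 3 2)}, so |H| = 3.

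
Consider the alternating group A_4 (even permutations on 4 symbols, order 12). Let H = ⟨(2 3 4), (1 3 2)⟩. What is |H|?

|⟨(2 3 4)⟩| = 3 and |⟨(1 3 2)⟩| = 3, so |H| is a multiple of lcm(3, 3) = 3 and divides |G| = 12.
Closing {(2 3 4), (1 3 2)} under the group operation gives all of G, so |H| = 12.

12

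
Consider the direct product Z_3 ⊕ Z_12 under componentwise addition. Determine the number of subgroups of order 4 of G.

1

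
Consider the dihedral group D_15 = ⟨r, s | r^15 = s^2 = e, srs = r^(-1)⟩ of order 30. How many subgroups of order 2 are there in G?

15

|G| = 30 and 2 | 30, so subgroups of order 2 are possible by Lagrange.
The subgroups of order 2 are: {e, r^10s}; {e, r^11s}; {e, r^12s}; {e, r^13s}; … (15 in all).
So G has 15 subgroups of order 2.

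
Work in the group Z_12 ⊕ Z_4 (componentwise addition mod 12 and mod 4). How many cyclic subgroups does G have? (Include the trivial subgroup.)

20

A cyclic subgroup of order d is generated by each of its φ(d) elements of order d, so the cyclic subgroups of order d number (#elements of order d)/φ(d).
Cyclic subgroups by order — order 1: 1; order 2: 3; order 3: 1; order 4: 6; order 6: 3; order 12: 6.
Total: 20.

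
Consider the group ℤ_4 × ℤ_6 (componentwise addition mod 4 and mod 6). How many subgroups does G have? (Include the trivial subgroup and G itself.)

16

|G| = 24, so by Lagrange every subgroup order divides 24. Divisors: 1, 2, 3, 4, 6, 8, 12, 24.
Subgroups by order — order 1: 1; order 2: 3; order 3: 1; order 4: 3; order 6: 3; order 8: 1; order 12: 3; order 24: 1.
Total: 1 + 3 + 1 + 3 + 3 + 1 + 3 + 1 = 16.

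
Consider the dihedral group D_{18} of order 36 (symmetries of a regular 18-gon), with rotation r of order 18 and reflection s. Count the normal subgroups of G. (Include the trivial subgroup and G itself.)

9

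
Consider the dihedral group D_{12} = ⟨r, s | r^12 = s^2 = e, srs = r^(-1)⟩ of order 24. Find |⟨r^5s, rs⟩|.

|⟨r^5s⟩| = 2 and |⟨rs⟩| = 2, so |H| is a multiple of lcm(2, 2) = 2 and divides |G| = 24.
Closing under the operation: H = {e, r^4, r^8, rs, r^5s, r^9s}, so |H| = 6.

6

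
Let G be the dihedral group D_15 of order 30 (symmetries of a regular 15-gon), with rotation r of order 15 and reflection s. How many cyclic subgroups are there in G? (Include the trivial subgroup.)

Group the elements of G by the cyclic subgroup they generate; each cyclic subgroup of order d accounts for φ(d) elements.
Cyclic subgroups by order — order 1: 1; order 2: 15; order 3: 1; order 5: 1; order 15: 1.
Total: 19.

19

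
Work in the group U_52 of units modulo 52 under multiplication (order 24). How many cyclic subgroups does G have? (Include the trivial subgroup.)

12

A cyclic subgroup of order d is generated by each of its φ(d) elements of order d, so the cyclic subgroups of order d number (#elements of order d)/φ(d).
Cyclic subgroups by order — order 1: 1; order 2: 3; order 3: 1; order 4: 2; order 6: 3; order 12: 2.
Total: 12.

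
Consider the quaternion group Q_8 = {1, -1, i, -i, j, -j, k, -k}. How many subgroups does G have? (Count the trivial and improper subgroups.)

6

|G| = 8, so by Lagrange every subgroup order divides 8. Divisors: 1, 2, 4, 8.
Subgroups by order — order 1: 1; order 2: 1; order 4: 3; order 8: 1.
Total: 1 + 1 + 3 + 1 = 6.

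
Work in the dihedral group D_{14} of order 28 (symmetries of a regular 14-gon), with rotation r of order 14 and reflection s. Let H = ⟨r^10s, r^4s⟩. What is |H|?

|⟨r^10s⟩| = 2 and |⟨r^4s⟩| = 2, so |H| is a multiple of lcm(2, 2) = 2 and divides |G| = 28.
Closing under the operation: H = {e, r^2, r^4, r^6, r^8, r^10, r^12, s, r^2s, r^4s, r^6s, r^8s, r^10s, r^12s}, so |H| = 14.

14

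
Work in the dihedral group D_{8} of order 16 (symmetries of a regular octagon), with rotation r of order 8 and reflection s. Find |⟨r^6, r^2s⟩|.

8

|⟨r^6⟩| = 4 and |⟨r^2s⟩| = 2, so |H| is a multiple of lcm(4, 2) = 4 and divides |G| = 16.
Closing under the operation: H = {e, r^2, r^4, r^6, s, r^2s, r^4s, r^6s}, so |H| = 8.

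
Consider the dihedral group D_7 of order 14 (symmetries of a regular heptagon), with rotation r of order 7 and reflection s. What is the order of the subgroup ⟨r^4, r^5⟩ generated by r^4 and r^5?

7

|⟨r^4⟩| = 7 and |⟨r^5⟩| = 7, so |H| is a multiple of lcm(7, 7) = 7 and divides |G| = 14.
Closing under the operation: H = {e, r, r^2, r^3, r^4, r^5, r^6}, so |H| = 7.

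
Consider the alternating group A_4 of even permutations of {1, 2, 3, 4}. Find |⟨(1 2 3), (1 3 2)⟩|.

3

|⟨(1 2 3)⟩| = 3 and |⟨(1 3 2)⟩| = 3, so |H| is a multiple of lcm(3, 3) = 3 and divides |G| = 12.
Closing under the operation: H = {e, (1 2 3), (1 3 2)}, so |H| = 3.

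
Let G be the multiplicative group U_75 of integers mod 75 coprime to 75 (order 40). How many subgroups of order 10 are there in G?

|G| = 40 and 10 | 40, so subgroups of order 10 are possible by Lagrange.
The subgroups of order 10 are: {1, 11, 16, 26, 31, 41, 46, 56, 61, 71}; {1, 14, 16, 29, 31, 44, 46, 59, 61, 74}; {1, 4, 16, 19, 31, 34, 46, 49, 61, 64}.
So G has 3 subgroups of order 10.

3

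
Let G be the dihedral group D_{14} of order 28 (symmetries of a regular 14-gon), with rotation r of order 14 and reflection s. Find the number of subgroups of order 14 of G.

3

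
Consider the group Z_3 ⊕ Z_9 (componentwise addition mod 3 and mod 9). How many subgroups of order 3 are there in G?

|G| = 27 and 3 | 27, so subgroups of order 3 are possible by Lagrange.
The subgroups of order 3 are: {(0,0), (0,3), (0,6)}; {(0,0), (1,0), (2,0)}; {(0,0), (1,3), (2,6)}; {(0,0), (1,6), (2,3)}.
So G has 4 subgroups of order 3.

4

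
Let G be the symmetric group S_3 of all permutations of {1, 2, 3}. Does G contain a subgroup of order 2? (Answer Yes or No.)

Yes

2 | 6. A subgroup of order 2 is {e, (1 2)}.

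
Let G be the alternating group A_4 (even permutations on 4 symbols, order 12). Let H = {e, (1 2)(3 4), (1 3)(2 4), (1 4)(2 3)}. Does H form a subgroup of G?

Yes

|H| = 4 divides |G| = 12, consistent with Lagrange.
H contains the identity, every element's inverse is in H, and H is closed under ∘: it is a subgroup.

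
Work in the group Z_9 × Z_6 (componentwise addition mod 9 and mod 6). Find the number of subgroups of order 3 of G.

|G| = 54 and 3 | 54, so subgroups of order 3 are possible by Lagrange.
The subgroups of order 3 are: {(0,0), (0,2), (0,4)}; {(0,0), (3,0), (6,0)}; {(0,0), (3,2), (6,4)}; {(0,0), (3,4), (6,2)}.
So G has 4 subgroups of order 3.

4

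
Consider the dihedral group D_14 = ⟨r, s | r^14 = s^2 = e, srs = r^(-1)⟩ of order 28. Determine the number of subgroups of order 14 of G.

3

|G| = 28 and 14 | 28, so subgroups of order 14 are possible by Lagrange.
The subgroups of order 14 are: {e, r, r^2, r^3, r^4, r^5, r^6, r^7, r^8, r^9, r^10, r^11, r^12, r^13}; {e, r^2, r^4, r^6, r^8, r^10, r^12, s, r^2s, r^4s, r^6s, r^8s, r^10s, r^12s}; {e, r^2, r^4, r^6, r^8, r^10, r^12, rs, r^3s, r^5s, r^7s, r^9s, r^11s, r^13s}.
So G has 3 subgroups of order 14.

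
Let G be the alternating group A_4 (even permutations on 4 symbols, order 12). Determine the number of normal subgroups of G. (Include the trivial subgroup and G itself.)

G has 10 subgroups. Checking conjugation-invariance by order — order 1: 1/1 normal; order 2: 0/3 normal; order 3: 0/4 normal; order 4: 1/1 normal; order 12: 1/1 normal.
Total normal subgroups: 3.

3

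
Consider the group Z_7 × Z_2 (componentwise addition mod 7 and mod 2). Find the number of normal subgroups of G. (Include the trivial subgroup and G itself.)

G is abelian, so every subgroup is normal.
G has 4 subgroups in total, hence 4 normal subgroups.

4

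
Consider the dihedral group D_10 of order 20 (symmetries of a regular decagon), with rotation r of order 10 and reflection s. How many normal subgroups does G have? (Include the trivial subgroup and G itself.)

7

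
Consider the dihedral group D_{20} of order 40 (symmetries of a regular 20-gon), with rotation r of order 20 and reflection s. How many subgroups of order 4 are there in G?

|G| = 40 and 4 | 40, so subgroups of order 4 are possible by Lagrange.
The subgroups of order 4 are: {e, r^10, s, r^10s}; {e, r^10, rs, r^11s}; {e, r^10, r^2s, r^12s}; {e, r^10, r^3s, r^13s}; … (11 in all).
So G has 11 subgroups of order 4.

11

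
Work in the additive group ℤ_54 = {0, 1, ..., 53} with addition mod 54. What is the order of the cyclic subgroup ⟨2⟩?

27

In ℤ_54, the order of an element a is n/gcd(a, n).
gcd(2, 54) = 2, so |⟨2⟩| = 54/2 = 27.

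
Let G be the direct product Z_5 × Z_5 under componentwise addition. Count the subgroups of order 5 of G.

|G| = 25 and 5 | 25, so subgroups of order 5 are possible by Lagrange.
The subgroups of order 5 are: {(0,0), (0,1), (0,2), (0,3), (0,4)}; {(0,0), (1,0), (2,0), (3,0), (4,0)}; {(0,0), (1,1), (2,2), (3,3), (4,4)}; {(0,0), (1,2), (2,4), (3,1), (4,3)}; … (6 in all).
So G has 6 subgroups of order 5.

6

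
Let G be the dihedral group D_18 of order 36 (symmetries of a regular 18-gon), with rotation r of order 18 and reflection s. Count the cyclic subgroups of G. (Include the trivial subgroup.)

24

Group the elements of G by the cyclic subgroup they generate; each cyclic subgroup of order d accounts for φ(d) elements.
Cyclic subgroups by order — order 1: 1; order 2: 19; order 3: 1; order 6: 1; order 9: 1; order 18: 1.
Total: 24.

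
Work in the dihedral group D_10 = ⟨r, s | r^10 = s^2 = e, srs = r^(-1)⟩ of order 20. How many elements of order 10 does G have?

4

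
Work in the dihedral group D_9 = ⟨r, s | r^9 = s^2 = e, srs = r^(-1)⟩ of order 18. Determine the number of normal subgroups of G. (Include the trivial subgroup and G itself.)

4

G has 16 subgroups. Checking conjugation-invariance by order — order 1: 1/1 normal; order 2: 0/9 normal; order 3: 1/1 normal; order 6: 0/3 normal; order 9: 1/1 normal; order 18: 1/1 normal.
Total normal subgroups: 4.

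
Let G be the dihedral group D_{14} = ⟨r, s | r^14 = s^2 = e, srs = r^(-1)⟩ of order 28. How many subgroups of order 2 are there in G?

15

|G| = 28 and 2 | 28, so subgroups of order 2 are possible by Lagrange.
The subgroups of order 2 are: {e, r^10s}; {e, r^11s}; {e, r^12s}; {e, r^13s}; … (15 in all).
So G has 15 subgroups of order 2.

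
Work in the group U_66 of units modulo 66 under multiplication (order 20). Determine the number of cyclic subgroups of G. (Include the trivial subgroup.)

8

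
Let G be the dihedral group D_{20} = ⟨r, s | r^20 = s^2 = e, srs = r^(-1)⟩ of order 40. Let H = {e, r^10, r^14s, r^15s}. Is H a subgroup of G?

No

Closure fails: r^14s · r^15s = r^19 ∉ H. So H is not a subgroup.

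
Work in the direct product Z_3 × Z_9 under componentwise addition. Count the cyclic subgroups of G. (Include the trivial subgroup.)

8

Group the elements of G by the cyclic subgroup they generate; each cyclic subgroup of order d accounts for φ(d) elements.
Cyclic subgroups by order — order 1: 1; order 3: 4; order 9: 3.
Total: 8.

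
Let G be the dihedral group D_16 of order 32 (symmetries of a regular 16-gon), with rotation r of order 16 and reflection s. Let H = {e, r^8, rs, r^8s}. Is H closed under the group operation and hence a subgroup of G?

No

Closure fails: rs · r^8s = r^9 ∉ H. So H is not a subgroup.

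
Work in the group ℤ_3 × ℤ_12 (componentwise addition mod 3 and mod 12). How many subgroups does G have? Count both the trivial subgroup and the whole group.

|G| = 36, so by Lagrange every subgroup order divides 36. Divisors: 1, 2, 3, 4, 6, 9, 12, 18, 36.
Subgroups by order — order 1: 1; order 2: 1; order 3: 4; order 4: 1; order 6: 4; order 9: 1; order 12: 4; order 18: 1; order 36: 1.
Total: 1 + 1 + 4 + 1 + 4 + 1 + 4 + 1 + 1 = 18.

18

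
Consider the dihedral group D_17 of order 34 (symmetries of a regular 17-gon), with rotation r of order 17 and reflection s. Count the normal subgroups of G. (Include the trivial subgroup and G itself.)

3

G has 20 subgroups. Checking conjugation-invariance by order — order 1: 1/1 normal; order 2: 0/17 normal; order 17: 1/1 normal; order 34: 1/1 normal.
Total normal subgroups: 3.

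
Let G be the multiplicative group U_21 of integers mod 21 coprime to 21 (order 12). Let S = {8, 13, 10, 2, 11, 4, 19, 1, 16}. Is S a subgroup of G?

No

|S| = 9 does not divide |G| = 12, so by Lagrange S is not a subgroup.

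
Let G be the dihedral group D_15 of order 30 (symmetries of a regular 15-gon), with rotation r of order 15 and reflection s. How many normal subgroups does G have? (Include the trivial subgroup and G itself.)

G has 28 subgroups. Checking conjugation-invariance by order — order 1: 1/1 normal; order 2: 0/15 normal; order 3: 1/1 normal; order 5: 1/1 normal; order 6: 0/5 normal; order 10: 0/3 normal; order 15: 1/1 normal; order 30: 1/1 normal.
Total normal subgroups: 5.

5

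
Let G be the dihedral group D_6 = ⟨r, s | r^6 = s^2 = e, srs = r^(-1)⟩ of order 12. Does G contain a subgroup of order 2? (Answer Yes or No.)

Yes

2 | 12. A subgroup of order 2 is {e, r^2s}.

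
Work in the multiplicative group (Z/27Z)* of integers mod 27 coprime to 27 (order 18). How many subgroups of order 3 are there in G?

1

|G| = 18 and 3 | 18, so subgroups of order 3 are possible by Lagrange.
The subgroups of order 3 are: {1, 10, 19}.
So G has 1 subgroup of order 3.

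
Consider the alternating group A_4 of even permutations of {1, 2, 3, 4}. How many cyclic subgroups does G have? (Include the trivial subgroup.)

8

Each element a generates a cyclic subgroup ⟨a⟩; distinct elements may generate the same one (a cyclic group of order d has φ(d) generators).
Cyclic subgroups by order — order 1: 1; order 2: 3; order 3: 4.
Total: 8.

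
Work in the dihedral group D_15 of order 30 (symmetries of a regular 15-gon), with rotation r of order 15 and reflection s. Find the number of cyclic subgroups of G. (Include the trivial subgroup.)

A cyclic subgroup of order d is generated by each of its φ(d) elements of order d, so the cyclic subgroups of order d number (#elements of order d)/φ(d).
Cyclic subgroups by order — order 1: 1; order 2: 15; order 3: 1; order 5: 1; order 15: 1.
Total: 19.

19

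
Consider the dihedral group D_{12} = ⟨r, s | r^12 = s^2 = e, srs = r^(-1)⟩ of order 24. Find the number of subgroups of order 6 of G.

5

|G| = 24 and 6 | 24, so subgroups of order 6 are possible by Lagrange.
The subgroups of order 6 are: {e, r^2, r^4, r^6, r^8, r^10}; {e, r^4, r^8, r^2s, r^6s, r^10s}; {e, r^4, r^8, r^3s, r^7s, r^11s}; {e, r^4, r^8, s, r^4s, r^8s}; … (5 in all).
So G has 5 subgroups of order 6.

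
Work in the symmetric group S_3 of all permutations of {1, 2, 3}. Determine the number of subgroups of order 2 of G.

3

|G| = 6 and 2 | 6, so subgroups of order 2 are possible by Lagrange.
The subgroups of order 2 are: {e, (1 2)}; {e, (1 3)}; {e, (2 3)}.
So G has 3 subgroups of order 2.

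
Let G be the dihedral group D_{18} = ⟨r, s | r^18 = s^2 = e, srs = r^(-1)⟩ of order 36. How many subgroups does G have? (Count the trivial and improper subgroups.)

45

|G| = 36, so by Lagrange every subgroup order divides 36. Divisors: 1, 2, 3, 4, 6, 9, 12, 18, 36.
Subgroups by order — order 1: 1; order 2: 19; order 3: 1; order 4: 9; order 6: 7; order 9: 1; order 12: 3; order 18: 3; order 36: 1.
Total: 1 + 19 + 1 + 9 + 7 + 1 + 3 + 3 + 1 = 45.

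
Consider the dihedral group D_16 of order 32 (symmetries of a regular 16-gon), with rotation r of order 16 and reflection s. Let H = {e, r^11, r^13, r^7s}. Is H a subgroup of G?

r^13 ∈ H but its inverse r^3 ∉ H, so H is not a subgroup.

No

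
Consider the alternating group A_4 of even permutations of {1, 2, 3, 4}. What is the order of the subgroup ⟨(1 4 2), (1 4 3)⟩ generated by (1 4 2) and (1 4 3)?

|⟨(1 4 2)⟩| = 3 and |⟨(1 4 3)⟩| = 3, so |H| is a multiple of lcm(3, 3) = 3 and divides |G| = 12.
Closing {(1 4 2), (1 4 3)} under the group operation gives all of G, so |H| = 12.

12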